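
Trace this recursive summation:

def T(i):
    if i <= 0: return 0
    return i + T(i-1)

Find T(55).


T(55)
= 55 + 54 + 53 + 52 + 51 + 50 + 49 + 48 + 47 + 46 + 45 + 44 + 43 + 42 + 41 + 40 + 39 + 38 + 37 + 36 + 35 + 34 + 33 + 32 + 31 + 30 + 29 + 28 + 27 + 26 + 25 + 24 + 23 + 22 + 21 + 20 + 19 + 18 + 17 + 16 + 15 + 14 + 13 + 12 + 11 + 10 + 9 + 8 + 7 + 6 + 5 + 4 + 3 + 2 + 1 + T(0)
= 55 + 54 + 53 + 52 + 51 + 50 + 49 + 48 + 47 + 46 + 45 + 44 + 43 + 42 + 41 + 40 + 39 + 38 + 37 + 36 + 35 + 34 + 33 + 32 + 31 + 30 + 29 + 28 + 27 + 26 + 25 + 24 + 23 + 22 + 21 + 20 + 19 + 18 + 17 + 16 + 15 + 14 + 13 + 12 + 11 + 10 + 9 + 8 + 7 + 6 + 5 + 4 + 3 + 2 + 1 + 0
= 1540

1540


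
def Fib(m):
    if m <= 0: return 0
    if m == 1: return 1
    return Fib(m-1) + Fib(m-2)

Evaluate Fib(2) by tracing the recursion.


Computing Fib(2) bottom-up:
Fib(0) = 0
Fib(1) = 1
Fib(2) = Fib(1) + Fib(0) = 1 + 0 = 1

1


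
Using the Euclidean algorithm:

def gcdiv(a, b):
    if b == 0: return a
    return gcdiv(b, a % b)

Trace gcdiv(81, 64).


gcdiv(81, 64) = gcdiv(64, 17)
gcdiv(64, 17) = gcdiv(17, 13)
gcdiv(17, 13) = gcdiv(13, 4)
gcdiv(13, 4) = gcdiv(4, 1)
gcdiv(4, 1) = gcdiv(1, 0)
gcdiv(1, 0) = 1  (base case)

1


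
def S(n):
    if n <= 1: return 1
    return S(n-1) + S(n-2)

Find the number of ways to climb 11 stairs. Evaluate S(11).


Building up from base cases:
S(0) = 1
S(1) = 1
S(2) = S(1) + S(0) = 1 + 1 = 2
S(3) = S(2) + S(1) = 2 + 1 = 3
S(4) = S(3) + S(2) = 3 + 2 = 5
S(5) = S(4) + S(3) = 5 + 3 = 8
S(6) = S(5) + S(4) = 8 + 5 = 13
S(7) = S(6) + S(5) = 13 + 8 = 21
S(8) = S(7) + S(6) = 21 + 13 = 34
S(9) = S(8) + S(7) = 34 + 21 = 55
S(10) = S(9) + S(8) = 55 + 34 = 89
S(11) = S(10) + S(9) = 89 + 55 = 144

144


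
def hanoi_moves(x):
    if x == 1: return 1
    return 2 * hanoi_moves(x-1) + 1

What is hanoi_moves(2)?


hanoi_moves(2) = 2 * hanoi_moves(1) + 1
hanoi_moves(1) = 1  (base case)
hanoi_moves(2) = 2 * 1 + 1 = 3

3


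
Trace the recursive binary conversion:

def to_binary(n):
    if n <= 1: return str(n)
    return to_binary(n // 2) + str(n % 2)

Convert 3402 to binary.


to_binary(3402) = to_binary(1701) + '0'
to_binary(1701) = to_binary(850) + '1'
to_binary(850) = to_binary(425) + '0'
to_binary(425) = to_binary(212) + '1'
to_binary(212) = to_binary(106) + '0'
to_binary(106) = to_binary(53) + '0'
to_binary(53) = to_binary(26) + '1'
to_binary(26) = to_binary(13) + '0'
to_binary(13) = to_binary(6) + '1'
to_binary(6) = to_binary(3) + '0'
to_binary(3) = to_binary(1) + '1'
to_binary(1) = '1'  (base case)
Concatenating: '1' + '1' + '0' + '1' + '0' + '1' + '0' + '0' + '1' + '0' + '1' + '0' = '110101001010'

110101001010


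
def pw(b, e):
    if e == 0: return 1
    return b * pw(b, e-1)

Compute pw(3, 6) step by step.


pw(3, 6)
= 3 * pw(3, 5)
= 3 * 3 * pw(3, 4)
= 3 * 3 * 3 * pw(3, 3)
= 3 * 3 * 3 * 3 * pw(3, 2)
= 3 * 3 * 3 * 3 * 3 * pw(3, 1)
= 3 * 3 * 3 * 3 * 3 * 3 * pw(3, 0)
= 3 * 3 * 3 * 3 * 3 * 3 * 1
= 729

729


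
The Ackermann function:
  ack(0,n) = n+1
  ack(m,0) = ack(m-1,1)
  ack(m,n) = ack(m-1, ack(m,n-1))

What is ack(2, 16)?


ack(2, 16) = ack(1, ack(2, 15))
  ack(2, 15) = ack(1, ack(2, 14))
    ack(2, 14) = ack(1, ack(2, 13))
      ack(2, 13) = ack(1, ack(2, 12))
        ack(2, 12) = ack(1, ack(2, 11))
          ack(2, 11) = ack(1, ack(2, 10))
          ack(2, 10) = ack(1, ack(2, 9))
          ack(2, 9) = ack(1, ack(2, 8))
          ack(2, 8) = ack(1, ack(2, 7))
          ack(2, 7) = ack(1, ack(2, 6))
          ack(2, 6) = ack(1, ack(2, 5))
          ack(2, 5) = ack(1, ack(2, 4))
          ack(2, 4) = ack(1, ack(2, 3))
          ack(2, 3) = ack(1, ack(2, 2))
          ack(2, 2) = ack(1, ack(2, 1))
          ack(2, 1) = ack(1, ack(2, 0))
          ack(2, 0) = ack(1, 1)
          ack(1, 1) = ack(0, ack(1, 0))
          ack(1, 0) = ack(0, 1)
          ack(0, 1) = 2
            = ack(0, 2)
          ack(0, 2) = 3
            = ack(1, 3)
          ack(1, 3) = ack(0, ack(1, 2))
          ack(1, 2) = ack(0, ack(1, 1))
... (trace truncated)
Result: ack(2, 16) = 35

35


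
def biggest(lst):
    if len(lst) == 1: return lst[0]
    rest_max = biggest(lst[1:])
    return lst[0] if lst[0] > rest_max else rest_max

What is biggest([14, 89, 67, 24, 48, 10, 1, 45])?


biggest([14, 89, 67, 24, 48, 10, 1, 45]): compare 14 with biggest([89, 67, 24, 48, 10, 1, 45])
biggest([89, 67, 24, 48, 10, 1, 45]): compare 89 with biggest([67, 24, 48, 10, 1, 45])
biggest([67, 24, 48, 10, 1, 45]): compare 67 with biggest([24, 48, 10, 1, 45])
biggest([24, 48, 10, 1, 45]): compare 24 with biggest([48, 10, 1, 45])
biggest([48, 10, 1, 45]): compare 48 with biggest([10, 1, 45])
biggest([10, 1, 45]): compare 10 with biggest([1, 45])
biggest([1, 45]): compare 1 with biggest([45])
biggest([45]) = 45  (base case)
Compare 1 with 45 -> 45
Compare 10 with 45 -> 45
Compare 48 with 45 -> 48
Compare 24 with 48 -> 48
Compare 67 with 48 -> 67
Compare 89 with 67 -> 89
Compare 14 with 89 -> 89

89


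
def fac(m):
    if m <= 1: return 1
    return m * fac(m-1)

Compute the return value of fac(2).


fac(2)
= 2 * fac(1)
= 2 * 1
= 2

2


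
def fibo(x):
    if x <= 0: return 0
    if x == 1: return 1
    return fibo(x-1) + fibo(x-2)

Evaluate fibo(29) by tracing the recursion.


Computing fibo(29) bottom-up:
fibo(0) = 0
fibo(1) = 1
fibo(2) = fibo(1) + fibo(0) = 1 + 0 = 1
fibo(3) = fibo(2) + fibo(1) = 1 + 1 = 2
fibo(4) = fibo(3) + fibo(2) = 2 + 1 = 3
fibo(5) = fibo(4) + fibo(3) = 3 + 2 = 5
fibo(6) = fibo(5) + fibo(4) = 5 + 3 = 8
fibo(7) = fibo(6) + fibo(5) = 8 + 5 = 13
fibo(8) = fibo(7) + fibo(6) = 13 + 8 = 21
fibo(9) = fibo(8) + fibo(7) = 21 + 13 = 34
fibo(10) = fibo(9) + fibo(8) = 34 + 21 = 55
fibo(11) = fibo(10) + fibo(9) = 55 + 34 = 89
fibo(12) = fibo(11) + fibo(10) = 89 + 55 = 144
fibo(13) = fibo(12) + fibo(11) = 144 + 89 = 233
fibo(14) = fibo(13) + fibo(12) = 233 + 144 = 377
fibo(15) = fibo(14) + fibo(13) = 377 + 233 = 610
fibo(16) = fibo(15) + fibo(14) = 610 + 377 = 987
fibo(17) = fibo(16) + fibo(15) = 987 + 610 = 1597
fibo(18) = fibo(17) + fibo(16) = 1597 + 987 = 2584
fibo(19) = fibo(18) + fibo(17) = 2584 + 1597 = 4181
fibo(20) = fibo(19) + fibo(18) = 4181 + 2584 = 6765
fibo(21) = fibo(20) + fibo(19) = 6765 + 4181 = 10946
fibo(22) = fibo(21) + fibo(20) = 10946 + 6765 = 17711
fibo(23) = fibo(22) + fibo(21) = 17711 + 10946 = 28657
fibo(24) = fibo(23) + fibo(22) = 28657 + 17711 = 46368
fibo(25) = fibo(24) + fibo(23) = 46368 + 28657 = 75025
fibo(26) = fibo(25) + fibo(24) = 75025 + 46368 = 121393
fibo(27) = fibo(26) + fibo(25) = 121393 + 75025 = 196418
fibo(28) = fibo(27) + fibo(26) = 196418 + 121393 = 317811
fibo(29) = fibo(28) + fibo(27) = 317811 + 196418 = 514229

514229


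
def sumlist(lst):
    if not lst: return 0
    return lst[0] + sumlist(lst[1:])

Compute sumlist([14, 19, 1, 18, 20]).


sumlist([14, 19, 1, 18, 20]) = 14 + sumlist([19, 1, 18, 20])
sumlist([19, 1, 18, 20]) = 19 + sumlist([1, 18, 20])
sumlist([1, 18, 20]) = 1 + sumlist([18, 20])
sumlist([18, 20]) = 18 + sumlist([20])
sumlist([20]) = 20 + sumlist([])
sumlist([]) = 0  (base case)
Total: 14 + 19 + 1 + 18 + 20 + 0 = 72

72


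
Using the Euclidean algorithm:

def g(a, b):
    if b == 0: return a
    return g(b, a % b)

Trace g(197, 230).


g(197, 230) = g(230, 197)
g(230, 197) = g(197, 33)
g(197, 33) = g(33, 32)
g(33, 32) = g(32, 1)
g(32, 1) = g(1, 0)
g(1, 0) = 1  (base case)

1


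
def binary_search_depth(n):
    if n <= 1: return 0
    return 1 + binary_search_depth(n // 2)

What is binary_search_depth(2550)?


2550 / 2 = 1275
1275 / 2 = 637
637 / 2 = 318
318 / 2 = 159
159 / 2 = 79
79 / 2 = 39
39 / 2 = 19
19 / 2 = 9
9 / 2 = 4
4 / 2 = 2
2 / 2 = 1
Reached 1 after 11 halvings

11


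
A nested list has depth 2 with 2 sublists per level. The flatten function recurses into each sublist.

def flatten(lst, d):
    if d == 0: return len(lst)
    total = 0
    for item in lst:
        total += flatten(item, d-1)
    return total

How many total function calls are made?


At depth 0 (root): 1 call
At depth 1: each of 1 parents calls flatten on 2 children = 2 calls
At depth 2: each of 2 parents calls flatten on 2 children = 4 calls
Total: 1 + 2 + 4 = 7

7


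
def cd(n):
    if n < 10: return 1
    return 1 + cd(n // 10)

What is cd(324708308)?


cd(324708308) = 1 + cd(32470830)
cd(32470830) = 1 + cd(3247083)
cd(3247083) = 1 + cd(324708)
cd(324708) = 1 + cd(32470)
cd(32470) = 1 + cd(3247)
cd(3247) = 1 + cd(324)
cd(324) = 1 + cd(32)
cd(32) = 1 + cd(3)
cd(3) = 1  (base case: 3 < 10)
Unwinding: 1 + 1 + 1 + 1 + 1 + 1 + 1 + 1 + 1 = 9

9


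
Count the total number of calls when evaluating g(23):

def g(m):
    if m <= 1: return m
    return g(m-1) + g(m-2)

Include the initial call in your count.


Let C(n) = total calls for g(n)
C(0) = 1, C(1) = 1
C(2) = 1 + C(1) + C(0) = 1 + 1 + 1 = 3
C(3) = 1 + C(2) + C(1) = 1 + 3 + 1 = 5
C(4) = 1 + C(3) + C(2) = 1 + 5 + 3 = 9
C(5) = 1 + C(4) + C(3) = 1 + 9 + 5 = 15
C(6) = 1 + C(5) + C(4) = 1 + 15 + 9 = 25
C(7) = 1 + C(6) + C(5) = 1 + 25 + 15 = 41
C(8) = 1 + C(7) + C(6) = 1 + 41 + 25 = 67
C(9) = 1 + C(8) + C(7) = 1 + 67 + 41 = 109
C(10) = 1 + C(9) + C(8) = 1 + 109 + 67 = 177
C(11) = 1 + C(10) + C(9) = 1 + 177 + 109 = 287
C(12) = 1 + C(11) + C(10) = 1 + 287 + 177 = 465
C(13) = 1 + C(12) + C(11) = 1 + 465 + 287 = 753
C(14) = 1 + C(13) + C(12) = 1 + 753 + 465 = 1219
C(15) = 1 + C(14) + C(13) = 1 + 1219 + 753 = 1973
C(16) = 1 + C(15) + C(14) = 1 + 1973 + 1219 = 3193
C(17) = 1 + C(16) + C(15) = 1 + 3193 + 1973 = 5167
C(18) = 1 + C(17) + C(16) = 1 + 5167 + 3193 = 8361
C(19) = 1 + C(18) + C(17) = 1 + 8361 + 5167 = 13529
C(20) = 1 + C(19) + C(18) = 1 + 13529 + 8361 = 21891
C(21) = 1 + C(20) + C(19) = 1 + 21891 + 13529 = 35421
C(22) = 1 + C(21) + C(20) = 1 + 35421 + 21891 = 57313
C(23) = 1 + C(22) + C(21) = 1 + 57313 + 35421 = 92735

92735


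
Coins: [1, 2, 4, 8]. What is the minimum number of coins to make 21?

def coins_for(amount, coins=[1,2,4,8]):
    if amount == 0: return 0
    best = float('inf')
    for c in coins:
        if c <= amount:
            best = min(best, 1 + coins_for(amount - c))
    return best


Building up with DP:
coins_for(0) = 0
coins_for(1) = min(1+coins_for(0)=1+0=1) = 1
coins_for(2) = min(1+coins_for(1)=1+1=2, 1+coins_for(0)=1+0=1) = 1
coins_for(3) = min(1+coins_for(2)=1+1=2, 1+coins_for(1)=1+1=2) = 2
coins_for(4) = min(1+coins_for(3)=1+2=3, 1+coins_for(2)=1+1=2, 1+coins_for(0)=1+0=1) = 1
coins_for(5) = min(1+coins_for(4)=1+1=2, 1+coins_for(3)=1+2=3, 1+coins_for(1)=1+1=2) = 2
coins_for(6) = min(1+coins_for(5)=1+2=3, 1+coins_for(4)=1+1=2, 1+coins_for(2)=1+1=2) = 2
coins_for(7) = min(1+coins_for(6)=1+2=3, 1+coins_for(5)=1+2=3, 1+coins_for(3)=1+2=3) = 3
coins_for(8) = min(1+coins_for(7)=1+3=4, 1+coins_for(6)=1+2=3, 1+coins_for(4)=1+1=2, 1+coins_for(0)=1+0=1) = 1
coins_for(9) = min(1+coins_for(8)=1+1=2, 1+coins_for(7)=1+3=4, 1+coins_for(5)=1+2=3, 1+coins_for(1)=1+1=2) = 2
coins_for(10) = min(1+coins_for(9)=1+2=3, 1+coins_for(8)=1+1=2, 1+coins_for(6)=1+2=3, 1+coins_for(2)=1+1=2) = 2
coins_for(11) = min(1+coins_for(10)=1+2=3, 1+coins_for(9)=1+2=3, 1+coins_for(7)=1+3=4, 1+coins_for(3)=1+2=3) = 3
coins_for(12) = min(1+coins_for(11)=1+3=4, 1+coins_for(10)=1+2=3, 1+coins_for(8)=1+1=2, 1+coins_for(4)=1+1=2) = 2
coins_for(13) = min(1+coins_for(12)=1+2=3, 1+coins_for(11)=1+3=4, 1+coins_for(9)=1+2=3, 1+coins_for(5)=1+2=3) = 3
coins_for(14) = min(1+coins_for(13)=1+3=4, 1+coins_for(12)=1+2=3, 1+coins_for(10)=1+2=3, 1+coins_for(6)=1+2=3) = 3
coins_for(15) = min(1+coins_for(14)=1+3=4, 1+coins_for(13)=1+3=4, 1+coins_for(11)=1+3=4, 1+coins_for(7)=1+3=4) = 4
coins_for(16) = min(1+coins_for(15)=1+4=5, 1+coins_for(14)=1+3=4, 1+coins_for(12)=1+2=3, 1+coins_for(8)=1+1=2) = 2
coins_for(17) = min(1+coins_for(16)=1+2=3, 1+coins_for(15)=1+4=5, 1+coins_for(13)=1+3=4, 1+coins_for(9)=1+2=3) = 3
coins_for(18) = min(1+coins_for(17)=1+3=4, 1+coins_for(16)=1+2=3, 1+coins_for(14)=1+3=4, 1+coins_for(10)=1+2=3) = 3
coins_for(19) = min(1+coins_for(18)=1+3=4, 1+coins_for(17)=1+3=4, 1+coins_for(15)=1+4=5, 1+coins_for(11)=1+3=4) = 4
coins_for(20) = min(1+coins_for(19)=1+4=5, 1+coins_for(18)=1+3=4, 1+coins_for(16)=1+2=3, 1+coins_for(12)=1+2=3) = 3
coins_for(21) = min(1+coins_for(20)=1+3=4, 1+coins_for(19)=1+4=5, 1+coins_for(17)=1+3=4, 1+coins_for(13)=1+3=4) = 4

4


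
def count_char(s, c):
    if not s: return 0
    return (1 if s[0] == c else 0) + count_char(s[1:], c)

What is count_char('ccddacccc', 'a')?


s[0]='c' != 'a' -> 0
s[0]='c' != 'a' -> 0
s[0]='d' != 'a' -> 0
s[0]='d' != 'a' -> 0
s[0]='a' == 'a' -> 1
s[0]='c' != 'a' -> 0
s[0]='c' != 'a' -> 0
s[0]='c' != 'a' -> 0
s[0]='c' != 'a' -> 0
Sum: 0 + 0 + 0 + 0 + 1 + 0 + 0 + 0 + 0 = 1

1


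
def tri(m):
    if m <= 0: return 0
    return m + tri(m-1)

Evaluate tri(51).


tri(51)
= 51 + 50 + 49 + 48 + 47 + 46 + 45 + 44 + 43 + 42 + 41 + 40 + 39 + 38 + 37 + 36 + 35 + 34 + 33 + 32 + 31 + 30 + 29 + 28 + 27 + 26 + 25 + 24 + 23 + 22 + 21 + 20 + 19 + 18 + 17 + 16 + 15 + 14 + 13 + 12 + 11 + 10 + 9 + 8 + 7 + 6 + 5 + 4 + 3 + 2 + 1 + tri(0)
= 51 + 50 + 49 + 48 + 47 + 46 + 45 + 44 + 43 + 42 + 41 + 40 + 39 + 38 + 37 + 36 + 35 + 34 + 33 + 32 + 31 + 30 + 29 + 28 + 27 + 26 + 25 + 24 + 23 + 22 + 21 + 20 + 19 + 18 + 17 + 16 + 15 + 14 + 13 + 12 + 11 + 10 + 9 + 8 + 7 + 6 + 5 + 4 + 3 + 2 + 1 + 0
= 1326

1326


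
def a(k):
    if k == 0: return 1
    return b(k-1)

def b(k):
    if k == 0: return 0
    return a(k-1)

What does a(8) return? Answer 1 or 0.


a(8) = b(7)
b(7) = a(6)
a(6) = b(5)
b(5) = a(4)
a(4) = b(3)
b(3) = a(2)
a(2) = b(1)
b(1) = a(0)
a(0) = 1  (base case)
Result: 1

1


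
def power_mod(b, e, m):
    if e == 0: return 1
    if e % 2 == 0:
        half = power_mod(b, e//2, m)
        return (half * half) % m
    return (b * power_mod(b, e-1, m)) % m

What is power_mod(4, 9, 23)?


power_mod(4, 9, 23): e is odd, compute power_mod(4, 8, 23)
  power_mod(4, 8, 23): e is even, compute power_mod(4, 4, 23)
    power_mod(4, 4, 23): e is even, compute power_mod(4, 2, 23)
      power_mod(4, 2, 23): e is even, compute power_mod(4, 1, 23)
        power_mod(4, 1, 23): e is odd, compute power_mod(4, 0, 23)
          power_mod(4, 0, 23) = 1
        (4 * 1) % 23 = 4
      half=4, (4*4) % 23 = 16
    half=16, (16*16) % 23 = 3
  half=3, (3*3) % 23 = 9
(4 * 9) % 23 = 13

13


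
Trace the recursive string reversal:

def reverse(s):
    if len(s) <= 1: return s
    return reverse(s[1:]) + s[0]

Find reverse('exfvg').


reverse('exfvg') = reverse('xfvg') + 'e'
reverse('xfvg') = reverse('fvg') + 'x'
reverse('fvg') = reverse('vg') + 'f'
reverse('vg') = reverse('g') + 'v'
reverse('g') = 'g'  (base case)
Concatenating: 'g' + 'v' + 'f' + 'x' + 'e' = 'gvfxe'

gvfxe


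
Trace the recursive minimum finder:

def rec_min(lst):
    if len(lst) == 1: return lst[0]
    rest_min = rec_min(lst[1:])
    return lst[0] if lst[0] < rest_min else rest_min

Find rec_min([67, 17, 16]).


rec_min([67, 17, 16]): compare 67 with rec_min([17, 16])
rec_min([17, 16]): compare 17 with rec_min([16])
rec_min([16]) = 16  (base case)
Compare 17 with 16 -> 16
Compare 67 with 16 -> 16

16


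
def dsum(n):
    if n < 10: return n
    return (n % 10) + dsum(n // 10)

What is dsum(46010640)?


dsum(46010640) = 0 + dsum(4601064)
dsum(4601064) = 4 + dsum(460106)
dsum(460106) = 6 + dsum(46010)
dsum(46010) = 0 + dsum(4601)
dsum(4601) = 1 + dsum(460)
dsum(460) = 0 + dsum(46)
dsum(46) = 6 + dsum(4)
dsum(4) = 4  (base case)
Total: 0 + 4 + 6 + 0 + 1 + 0 + 6 + 4 = 21

21


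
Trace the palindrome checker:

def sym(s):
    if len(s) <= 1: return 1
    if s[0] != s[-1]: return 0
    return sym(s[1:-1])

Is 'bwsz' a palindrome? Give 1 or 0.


sym('bwsz'): s[0]='b' != s[-1]='z' -> return 0
Result: 0 (not a palindrome)

0


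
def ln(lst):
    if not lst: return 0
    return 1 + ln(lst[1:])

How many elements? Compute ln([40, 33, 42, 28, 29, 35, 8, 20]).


ln([40, 33, 42, 28, 29, 35, 8, 20]) = 1 + ln([33, 42, 28, 29, 35, 8, 20])
ln([33, 42, 28, 29, 35, 8, 20]) = 1 + ln([42, 28, 29, 35, 8, 20])
ln([42, 28, 29, 35, 8, 20]) = 1 + ln([28, 29, 35, 8, 20])
ln([28, 29, 35, 8, 20]) = 1 + ln([29, 35, 8, 20])
ln([29, 35, 8, 20]) = 1 + ln([35, 8, 20])
ln([35, 8, 20]) = 1 + ln([8, 20])
ln([8, 20]) = 1 + ln([20])
ln([20]) = 1 + ln([])
ln([]) = 0  (base case)
Unwinding: 1 + 1 + 1 + 1 + 1 + 1 + 1 + 1 + 0 = 8

8


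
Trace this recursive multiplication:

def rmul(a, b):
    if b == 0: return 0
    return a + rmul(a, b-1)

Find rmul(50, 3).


rmul(50, 3) = 50 + rmul(50, 2)
rmul(50, 2) = 50 + rmul(50, 1)
rmul(50, 1) = 50 + rmul(50, 0)
rmul(50, 0) = 0  (base case)
Total: 50 + 50 + 50 + 0 = 150

150


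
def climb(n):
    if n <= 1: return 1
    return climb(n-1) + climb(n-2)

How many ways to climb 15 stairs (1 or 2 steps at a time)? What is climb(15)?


Building up from base cases:
climb(0) = 1
climb(1) = 1
climb(2) = climb(1) + climb(0) = 1 + 1 = 2
climb(3) = climb(2) + climb(1) = 2 + 1 = 3
climb(4) = climb(3) + climb(2) = 3 + 2 = 5
climb(5) = climb(4) + climb(3) = 5 + 3 = 8
climb(6) = climb(5) + climb(4) = 8 + 5 = 13
climb(7) = climb(6) + climb(5) = 13 + 8 = 21
climb(8) = climb(7) + climb(6) = 21 + 13 = 34
climb(9) = climb(8) + climb(7) = 34 + 21 = 55
climb(10) = climb(9) + climb(8) = 55 + 34 = 89
climb(11) = climb(10) + climb(9) = 89 + 55 = 144
climb(12) = climb(11) + climb(10) = 144 + 89 = 233
climb(13) = climb(12) + climb(11) = 233 + 144 = 377
climb(14) = climb(13) + climb(12) = 377 + 233 = 610
climb(15) = climb(14) + climb(13) = 610 + 377 = 987

987


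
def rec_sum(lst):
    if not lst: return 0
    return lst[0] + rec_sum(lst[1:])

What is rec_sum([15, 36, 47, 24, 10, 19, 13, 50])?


rec_sum([15, 36, 47, 24, 10, 19, 13, 50]) = 15 + rec_sum([36, 47, 24, 10, 19, 13, 50])
rec_sum([36, 47, 24, 10, 19, 13, 50]) = 36 + rec_sum([47, 24, 10, 19, 13, 50])
rec_sum([47, 24, 10, 19, 13, 50]) = 47 + rec_sum([24, 10, 19, 13, 50])
rec_sum([24, 10, 19, 13, 50]) = 24 + rec_sum([10, 19, 13, 50])
rec_sum([10, 19, 13, 50]) = 10 + rec_sum([19, 13, 50])
rec_sum([19, 13, 50]) = 19 + rec_sum([13, 50])
rec_sum([13, 50]) = 13 + rec_sum([50])
rec_sum([50]) = 50 + rec_sum([])
rec_sum([]) = 0  (base case)
Total: 15 + 36 + 47 + 24 + 10 + 19 + 13 + 50 + 0 = 214

214


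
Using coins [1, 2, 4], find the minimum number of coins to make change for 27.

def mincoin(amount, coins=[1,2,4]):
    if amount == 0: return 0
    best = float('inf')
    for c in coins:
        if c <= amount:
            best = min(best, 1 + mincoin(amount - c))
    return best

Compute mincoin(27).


Building up with DP:
mincoin(0) = 0
mincoin(1) = min(1+mincoin(0)=1+0=1) = 1
mincoin(2) = min(1+mincoin(1)=1+1=2, 1+mincoin(0)=1+0=1) = 1
mincoin(3) = min(1+mincoin(2)=1+1=2, 1+mincoin(1)=1+1=2) = 2
mincoin(4) = min(1+mincoin(3)=1+2=3, 1+mincoin(2)=1+1=2, 1+mincoin(0)=1+0=1) = 1
mincoin(5) = min(1+mincoin(4)=1+1=2, 1+mincoin(3)=1+2=3, 1+mincoin(1)=1+1=2) = 2
mincoin(6) = min(1+mincoin(5)=1+2=3, 1+mincoin(4)=1+1=2, 1+mincoin(2)=1+1=2) = 2
mincoin(7) = min(1+mincoin(6)=1+2=3, 1+mincoin(5)=1+2=3, 1+mincoin(3)=1+2=3) = 3
mincoin(8) = min(1+mincoin(7)=1+3=4, 1+mincoin(6)=1+2=3, 1+mincoin(4)=1+1=2) = 2
mincoin(9) = min(1+mincoin(8)=1+2=3, 1+mincoin(7)=1+3=4, 1+mincoin(5)=1+2=3) = 3
mincoin(10) = min(1+mincoin(9)=1+3=4, 1+mincoin(8)=1+2=3, 1+mincoin(6)=1+2=3) = 3
mincoin(11) = min(1+mincoin(10)=1+3=4, 1+mincoin(9)=1+3=4, 1+mincoin(7)=1+3=4) = 4
mincoin(12) = min(1+mincoin(11)=1+4=5, 1+mincoin(10)=1+3=4, 1+mincoin(8)=1+2=3) = 3
mincoin(13) = min(1+mincoin(12)=1+3=4, 1+mincoin(11)=1+4=5, 1+mincoin(9)=1+3=4) = 4
mincoin(14) = min(1+mincoin(13)=1+4=5, 1+mincoin(12)=1+3=4, 1+mincoin(10)=1+3=4) = 4
mincoin(15) = min(1+mincoin(14)=1+4=5, 1+mincoin(13)=1+4=5, 1+mincoin(11)=1+4=5) = 5
mincoin(16) = min(1+mincoin(15)=1+5=6, 1+mincoin(14)=1+4=5, 1+mincoin(12)=1+3=4) = 4
mincoin(17) = min(1+mincoin(16)=1+4=5, 1+mincoin(15)=1+5=6, 1+mincoin(13)=1+4=5) = 5
mincoin(18) = min(1+mincoin(17)=1+5=6, 1+mincoin(16)=1+4=5, 1+mincoin(14)=1+4=5) = 5
mincoin(19) = min(1+mincoin(18)=1+5=6, 1+mincoin(17)=1+5=6, 1+mincoin(15)=1+5=6) = 6
mincoin(20) = min(1+mincoin(19)=1+6=7, 1+mincoin(18)=1+5=6, 1+mincoin(16)=1+4=5) = 5
mincoin(21) = min(1+mincoin(20)=1+5=6, 1+mincoin(19)=1+6=7, 1+mincoin(17)=1+5=6) = 6
mincoin(22) = min(1+mincoin(21)=1+6=7, 1+mincoin(20)=1+5=6, 1+mincoin(18)=1+5=6) = 6
mincoin(23) = min(1+mincoin(22)=1+6=7, 1+mincoin(21)=1+6=7, 1+mincoin(19)=1+6=7) = 7
mincoin(24) = min(1+mincoin(23)=1+7=8, 1+mincoin(22)=1+6=7, 1+mincoin(20)=1+5=6) = 6
mincoin(25) = min(1+mincoin(24)=1+6=7, 1+mincoin(23)=1+7=8, 1+mincoin(21)=1+6=7) = 7
mincoin(26) = min(1+mincoin(25)=1+7=8, 1+mincoin(24)=1+6=7, 1+mincoin(22)=1+6=7) = 7
mincoin(27) = min(1+mincoin(26)=1+7=8, 1+mincoin(25)=1+7=8, 1+mincoin(23)=1+7=8) = 8

8


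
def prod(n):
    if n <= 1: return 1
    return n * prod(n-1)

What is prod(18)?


prod(18)
= 18 * prod(17)
= 18 * 17 * prod(16)
= 18 * 17 * 16 * prod(15)
= 18 * 17 * 16 * 15 * prod(14)
= 18 * 17 * 16 * 15 * 14 * prod(13)
= 18 * 17 * 16 * 15 * 14 * 13 * prod(12)
= 18 * 17 * 16 * 15 * 14 * 13 * 12 * prod(11)
= 18 * 17 * 16 * 15 * 14 * 13 * 12 * 11 * prod(10)
= 18 * 17 * 16 * 15 * 14 * 13 * 12 * 11 * 10 * prod(9)
= 18 * 17 * 16 * 15 * 14 * 13 * 12 * 11 * 10 * 9 * prod(8)
= 18 * 17 * 16 * 15 * 14 * 13 * 12 * 11 * 10 * 9 * 8 * prod(7)
= 18 * 17 * 16 * 15 * 14 * 13 * 12 * 11 * 10 * 9 * 8 * 7 * prod(6)
= 18 * 17 * 16 * 15 * 14 * 13 * 12 * 11 * 10 * 9 * 8 * 7 * 6 * prod(5)
= 18 * 17 * 16 * 15 * 14 * 13 * 12 * 11 * 10 * 9 * 8 * 7 * 6 * 5 * prod(4)
= 18 * 17 * 16 * 15 * 14 * 13 * 12 * 11 * 10 * 9 * 8 * 7 * 6 * 5 * 4 * prod(3)
= 18 * 17 * 16 * 15 * 14 * 13 * 12 * 11 * 10 * 9 * 8 * 7 * 6 * 5 * 4 * 3 * prod(2)
= 18 * 17 * 16 * 15 * 14 * 13 * 12 * 11 * 10 * 9 * 8 * 7 * 6 * 5 * 4 * 3 * 2 * prod(1)
= 18 * 17 * 16 * 15 * 14 * 13 * 12 * 11 * 10 * 9 * 8 * 7 * 6 * 5 * 4 * 3 * 2 * 1
= 6402373705728000

6402373705728000


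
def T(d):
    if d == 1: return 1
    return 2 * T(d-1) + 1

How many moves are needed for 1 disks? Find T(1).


T(1) = 1  (base case)

1


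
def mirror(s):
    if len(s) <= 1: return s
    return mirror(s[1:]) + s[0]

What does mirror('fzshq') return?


mirror('fzshq') = mirror('zshq') + 'f'
mirror('zshq') = mirror('shq') + 'z'
mirror('shq') = mirror('hq') + 's'
mirror('hq') = mirror('q') + 'h'
mirror('q') = 'q'  (base case)
Concatenating: 'q' + 'h' + 's' + 'z' + 'f' = 'qhszf'

qhszf


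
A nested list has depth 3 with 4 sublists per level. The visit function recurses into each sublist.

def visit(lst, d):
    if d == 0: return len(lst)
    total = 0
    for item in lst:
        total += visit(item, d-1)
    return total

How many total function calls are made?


At depth 0 (root): 1 call
At depth 1: each of 1 parents calls visit on 4 children = 4 calls
At depth 2: each of 4 parents calls visit on 4 children = 16 calls
At depth 3: each of 16 parents calls visit on 4 children = 64 calls
Total: 1 + 4 + 16 + 64 = 85

85


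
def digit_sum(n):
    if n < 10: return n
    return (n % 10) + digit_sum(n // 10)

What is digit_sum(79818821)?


digit_sum(79818821) = 1 + digit_sum(7981882)
digit_sum(7981882) = 2 + digit_sum(798188)
digit_sum(798188) = 8 + digit_sum(79818)
digit_sum(79818) = 8 + digit_sum(7981)
digit_sum(7981) = 1 + digit_sum(798)
digit_sum(798) = 8 + digit_sum(79)
digit_sum(79) = 9 + digit_sum(7)
digit_sum(7) = 7  (base case)
Total: 1 + 2 + 8 + 8 + 1 + 8 + 9 + 7 = 44

44


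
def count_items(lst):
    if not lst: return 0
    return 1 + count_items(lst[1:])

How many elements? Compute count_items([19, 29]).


count_items([19, 29]) = 1 + count_items([29])
count_items([29]) = 1 + count_items([])
count_items([]) = 0  (base case)
Unwinding: 1 + 1 + 0 = 2

2


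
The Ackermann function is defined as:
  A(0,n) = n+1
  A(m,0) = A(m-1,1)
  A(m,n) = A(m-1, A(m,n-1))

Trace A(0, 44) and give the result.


A(0, 44) = 45
Result: A(0, 44) = 45

45


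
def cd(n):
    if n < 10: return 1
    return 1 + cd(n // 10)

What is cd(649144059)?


cd(649144059) = 1 + cd(64914405)
cd(64914405) = 1 + cd(6491440)
cd(6491440) = 1 + cd(649144)
cd(649144) = 1 + cd(64914)
cd(64914) = 1 + cd(6491)
cd(6491) = 1 + cd(649)
cd(649) = 1 + cd(64)
cd(64) = 1 + cd(6)
cd(6) = 1  (base case: 6 < 10)
Unwinding: 1 + 1 + 1 + 1 + 1 + 1 + 1 + 1 + 1 = 9

9


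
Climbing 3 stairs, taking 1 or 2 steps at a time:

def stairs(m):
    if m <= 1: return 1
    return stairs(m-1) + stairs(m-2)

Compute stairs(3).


Building up from base cases:
stairs(0) = 1
stairs(1) = 1
stairs(2) = stairs(1) + stairs(0) = 1 + 1 = 2
stairs(3) = stairs(2) + stairs(1) = 2 + 1 = 3

3


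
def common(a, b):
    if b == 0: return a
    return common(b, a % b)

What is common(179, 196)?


common(179, 196) = common(196, 179)
common(196, 179) = common(179, 17)
common(179, 17) = common(17, 9)
common(17, 9) = common(9, 8)
common(9, 8) = common(8, 1)
common(8, 1) = common(1, 0)
common(1, 0) = 1  (base case)

1


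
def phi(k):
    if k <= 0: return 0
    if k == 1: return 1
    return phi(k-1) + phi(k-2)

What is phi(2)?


Computing phi(2) bottom-up:
phi(0) = 0
phi(1) = 1
phi(2) = phi(1) + phi(0) = 1 + 0 = 1

1


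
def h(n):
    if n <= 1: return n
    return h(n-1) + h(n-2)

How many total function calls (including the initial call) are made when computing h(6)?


Let C(n) = total calls for h(n)
C(0) = 1, C(1) = 1
C(2) = 1 + C(1) + C(0) = 1 + 1 + 1 = 3
C(3) = 1 + C(2) + C(1) = 1 + 3 + 1 = 5
C(4) = 1 + C(3) + C(2) = 1 + 5 + 3 = 9
C(5) = 1 + C(4) + C(3) = 1 + 9 + 5 = 15
C(6) = 1 + C(5) + C(4) = 1 + 15 + 9 = 25

25


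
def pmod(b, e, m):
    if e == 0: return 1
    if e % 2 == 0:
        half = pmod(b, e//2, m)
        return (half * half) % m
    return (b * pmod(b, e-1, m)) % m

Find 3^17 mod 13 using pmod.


pmod(3, 17, 13): e is odd, compute pmod(3, 16, 13)
  pmod(3, 16, 13): e is even, compute pmod(3, 8, 13)
    pmod(3, 8, 13): e is even, compute pmod(3, 4, 13)
      pmod(3, 4, 13): e is even, compute pmod(3, 2, 13)
        pmod(3, 2, 13): e is even, compute pmod(3, 1, 13)
          pmod(3, 1, 13): e is odd, compute pmod(3, 0, 13)
          pmod(3, 0, 13) = 1
          (3 * 1) % 13 = 3
        half=3, (3*3) % 13 = 9
      half=9, (9*9) % 13 = 3
    half=3, (3*3) % 13 = 9
  half=9, (9*9) % 13 = 3
(3 * 3) % 13 = 9

9


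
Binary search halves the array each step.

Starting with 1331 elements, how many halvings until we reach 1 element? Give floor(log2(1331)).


1331 / 2 = 665
665 / 2 = 332
332 / 2 = 166
166 / 2 = 83
83 / 2 = 41
41 / 2 = 20
20 / 2 = 10
10 / 2 = 5
5 / 2 = 2
2 / 2 = 1
Reached 1 after 10 halvings

10


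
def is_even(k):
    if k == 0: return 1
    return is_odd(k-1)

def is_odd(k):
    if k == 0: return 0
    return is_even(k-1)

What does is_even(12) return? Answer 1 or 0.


is_even(12) = is_odd(11)
is_odd(11) = is_even(10)
is_even(10) = is_odd(9)
is_odd(9) = is_even(8)
is_even(8) = is_odd(7)
is_odd(7) = is_even(6)
is_even(6) = is_odd(5)
is_odd(5) = is_even(4)
is_even(4) = is_odd(3)
is_odd(3) = is_even(2)
is_even(2) = is_odd(1)
is_odd(1) = is_even(0)
is_even(0) = 1  (base case)
Result: 1

1


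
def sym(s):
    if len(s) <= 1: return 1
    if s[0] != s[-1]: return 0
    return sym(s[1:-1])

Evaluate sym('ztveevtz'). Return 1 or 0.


sym('ztveevtz'): s[0]='z' == s[-1]='z' -> check sym('tveevt')
sym('tveevt'): s[0]='t' == s[-1]='t' -> check sym('veev')
sym('veev'): s[0]='v' == s[-1]='v' -> check sym('ee')
sym('ee'): s[0]='e' == s[-1]='e' -> check sym('')
sym(''): len <= 1 -> return 1  (base case)
Result: 1 (palindrome)

1


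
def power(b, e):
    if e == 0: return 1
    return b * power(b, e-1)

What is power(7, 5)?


power(7, 5)
= 7 * power(7, 4)
= 7 * 7 * power(7, 3)
= 7 * 7 * 7 * power(7, 2)
= 7 * 7 * 7 * 7 * power(7, 1)
= 7 * 7 * 7 * 7 * 7 * power(7, 0)
= 7 * 7 * 7 * 7 * 7 * 1
= 16807

16807


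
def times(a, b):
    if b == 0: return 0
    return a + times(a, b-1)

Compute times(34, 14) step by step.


times(34, 14) = 34 + times(34, 13)
times(34, 13) = 34 + times(34, 12)
times(34, 12) = 34 + times(34, 11)
times(34, 11) = 34 + times(34, 10)
times(34, 10) = 34 + times(34, 9)
times(34, 9) = 34 + times(34, 8)
times(34, 8) = 34 + times(34, 7)
times(34, 7) = 34 + times(34, 6)
times(34, 6) = 34 + times(34, 5)
times(34, 5) = 34 + times(34, 4)
times(34, 4) = 34 + times(34, 3)
times(34, 3) = 34 + times(34, 2)
times(34, 2) = 34 + times(34, 1)
times(34, 1) = 34 + times(34, 0)
times(34, 0) = 0  (base case)
Total: 34 + 34 + 34 + 34 + 34 + 34 + 34 + 34 + 34 + 34 + 34 + 34 + 34 + 34 + 0 = 476

476


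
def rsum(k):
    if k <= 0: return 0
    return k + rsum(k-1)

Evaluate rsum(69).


rsum(69)
= 69 + 68 + 67 + 66 + 65 + 64 + 63 + 62 + 61 + 60 + 59 + 58 + 57 + 56 + 55 + 54 + 53 + 52 + 51 + 50 + 49 + 48 + 47 + 46 + 45 + 44 + 43 + 42 + 41 + 40 + 39 + 38 + 37 + 36 + 35 + 34 + 33 + 32 + 31 + 30 + 29 + 28 + 27 + 26 + 25 + 24 + 23 + 22 + 21 + 20 + 19 + 18 + 17 + 16 + 15 + 14 + 13 + 12 + 11 + 10 + 9 + 8 + 7 + 6 + 5 + 4 + 3 + 2 + 1 + rsum(0)
= 69 + 68 + 67 + 66 + 65 + 64 + 63 + 62 + 61 + 60 + 59 + 58 + 57 + 56 + 55 + 54 + 53 + 52 + 51 + 50 + 49 + 48 + 47 + 46 + 45 + 44 + 43 + 42 + 41 + 40 + 39 + 38 + 37 + 36 + 35 + 34 + 33 + 32 + 31 + 30 + 29 + 28 + 27 + 26 + 25 + 24 + 23 + 22 + 21 + 20 + 19 + 18 + 17 + 16 + 15 + 14 + 13 + 12 + 11 + 10 + 9 + 8 + 7 + 6 + 5 + 4 + 3 + 2 + 1 + 0
= 2415

2415


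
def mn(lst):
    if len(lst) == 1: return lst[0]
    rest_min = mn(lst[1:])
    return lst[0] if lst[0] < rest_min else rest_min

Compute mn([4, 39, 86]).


mn([4, 39, 86]): compare 4 with mn([39, 86])
mn([39, 86]): compare 39 with mn([86])
mn([86]) = 86  (base case)
Compare 39 with 86 -> 39
Compare 4 with 39 -> 4

4


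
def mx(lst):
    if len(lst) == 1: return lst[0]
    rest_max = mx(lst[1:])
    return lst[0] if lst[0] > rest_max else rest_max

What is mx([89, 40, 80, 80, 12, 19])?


mx([89, 40, 80, 80, 12, 19]): compare 89 with mx([40, 80, 80, 12, 19])
mx([40, 80, 80, 12, 19]): compare 40 with mx([80, 80, 12, 19])
mx([80, 80, 12, 19]): compare 80 with mx([80, 12, 19])
mx([80, 12, 19]): compare 80 with mx([12, 19])
mx([12, 19]): compare 12 with mx([19])
mx([19]) = 19  (base case)
Compare 12 with 19 -> 19
Compare 80 with 19 -> 80
Compare 80 with 80 -> 80
Compare 40 with 80 -> 80
Compare 89 with 80 -> 89

89


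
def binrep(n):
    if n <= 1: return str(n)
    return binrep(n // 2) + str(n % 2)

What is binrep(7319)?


binrep(7319) = binrep(3659) + '1'
binrep(3659) = binrep(1829) + '1'
binrep(1829) = binrep(914) + '1'
binrep(914) = binrep(457) + '0'
binrep(457) = binrep(228) + '1'
binrep(228) = binrep(114) + '0'
binrep(114) = binrep(57) + '0'
binrep(57) = binrep(28) + '1'
binrep(28) = binrep(14) + '0'
binrep(14) = binrep(7) + '0'
binrep(7) = binrep(3) + '1'
binrep(3) = binrep(1) + '1'
binrep(1) = '1'  (base case)
Concatenating: '1' + '1' + '1' + '0' + '0' + '1' + '0' + '0' + '1' + '0' + '1' + '1' + '1' = '1110010010111'

1110010010111


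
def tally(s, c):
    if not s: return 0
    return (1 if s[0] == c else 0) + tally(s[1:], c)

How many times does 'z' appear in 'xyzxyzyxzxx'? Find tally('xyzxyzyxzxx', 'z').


s[0]='x' != 'z' -> 0
s[0]='y' != 'z' -> 0
s[0]='z' == 'z' -> 1
s[0]='x' != 'z' -> 0
s[0]='y' != 'z' -> 0
s[0]='z' == 'z' -> 1
s[0]='y' != 'z' -> 0
s[0]='x' != 'z' -> 0
s[0]='z' == 'z' -> 1
s[0]='x' != 'z' -> 0
s[0]='x' != 'z' -> 0
Sum: 0 + 0 + 1 + 0 + 0 + 1 + 0 + 0 + 1 + 0 + 0 = 3

3


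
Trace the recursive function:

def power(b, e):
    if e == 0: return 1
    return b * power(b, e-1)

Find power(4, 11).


power(4, 11)
= 4 * power(4, 10)
= 4 * 4 * power(4, 9)
= 4 * 4 * 4 * power(4, 8)
= 4 * 4 * 4 * 4 * power(4, 7)
= 4 * 4 * 4 * 4 * 4 * power(4, 6)
= 4 * 4 * 4 * 4 * 4 * 4 * power(4, 5)
= 4 * 4 * 4 * 4 * 4 * 4 * 4 * power(4, 4)
= 4 * 4 * 4 * 4 * 4 * 4 * 4 * 4 * power(4, 3)
= 4 * 4 * 4 * 4 * 4 * 4 * 4 * 4 * 4 * power(4, 2)
= 4 * 4 * 4 * 4 * 4 * 4 * 4 * 4 * 4 * 4 * power(4, 1)
= 4 * 4 * 4 * 4 * 4 * 4 * 4 * 4 * 4 * 4 * 4 * power(4, 0)
= 4 * 4 * 4 * 4 * 4 * 4 * 4 * 4 * 4 * 4 * 4 * 1
= 4194304

4194304


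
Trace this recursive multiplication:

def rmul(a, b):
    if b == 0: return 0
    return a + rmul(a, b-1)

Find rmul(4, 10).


rmul(4, 10) = 4 + rmul(4, 9)
rmul(4, 9) = 4 + rmul(4, 8)
rmul(4, 8) = 4 + rmul(4, 7)
rmul(4, 7) = 4 + rmul(4, 6)
rmul(4, 6) = 4 + rmul(4, 5)
rmul(4, 5) = 4 + rmul(4, 4)
rmul(4, 4) = 4 + rmul(4, 3)
rmul(4, 3) = 4 + rmul(4, 2)
rmul(4, 2) = 4 + rmul(4, 1)
rmul(4, 1) = 4 + rmul(4, 0)
rmul(4, 0) = 0  (base case)
Total: 4 + 4 + 4 + 4 + 4 + 4 + 4 + 4 + 4 + 4 + 0 = 40

40


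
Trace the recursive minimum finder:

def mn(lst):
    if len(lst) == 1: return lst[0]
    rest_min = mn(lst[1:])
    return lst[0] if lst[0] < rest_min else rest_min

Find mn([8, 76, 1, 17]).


mn([8, 76, 1, 17]): compare 8 with mn([76, 1, 17])
mn([76, 1, 17]): compare 76 with mn([1, 17])
mn([1, 17]): compare 1 with mn([17])
mn([17]) = 17  (base case)
Compare 1 with 17 -> 1
Compare 76 with 1 -> 1
Compare 8 with 1 -> 1

1


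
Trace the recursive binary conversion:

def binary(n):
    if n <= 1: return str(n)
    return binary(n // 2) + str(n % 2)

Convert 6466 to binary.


binary(6466) = binary(3233) + '0'
binary(3233) = binary(1616) + '1'
binary(1616) = binary(808) + '0'
binary(808) = binary(404) + '0'
binary(404) = binary(202) + '0'
binary(202) = binary(101) + '0'
binary(101) = binary(50) + '1'
binary(50) = binary(25) + '0'
binary(25) = binary(12) + '1'
binary(12) = binary(6) + '0'
binary(6) = binary(3) + '0'
binary(3) = binary(1) + '1'
binary(1) = '1'  (base case)
Concatenating: '1' + '1' + '0' + '0' + '1' + '0' + '1' + '0' + '0' + '0' + '0' + '1' + '0' = '1100101000010'

1100101000010


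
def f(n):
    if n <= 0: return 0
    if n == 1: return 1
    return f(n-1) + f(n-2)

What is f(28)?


Computing f(28) bottom-up:
f(0) = 0
f(1) = 1
f(2) = f(1) + f(0) = 1 + 0 = 1
f(3) = f(2) + f(1) = 1 + 1 = 2
f(4) = f(3) + f(2) = 2 + 1 = 3
f(5) = f(4) + f(3) = 3 + 2 = 5
f(6) = f(5) + f(4) = 5 + 3 = 8
f(7) = f(6) + f(5) = 8 + 5 = 13
f(8) = f(7) + f(6) = 13 + 8 = 21
f(9) = f(8) + f(7) = 21 + 13 = 34
f(10) = f(9) + f(8) = 34 + 21 = 55
f(11) = f(10) + f(9) = 55 + 34 = 89
f(12) = f(11) + f(10) = 89 + 55 = 144
f(13) = f(12) + f(11) = 144 + 89 = 233
f(14) = f(13) + f(12) = 233 + 144 = 377
f(15) = f(14) + f(13) = 377 + 233 = 610
f(16) = f(15) + f(14) = 610 + 377 = 987
f(17) = f(16) + f(15) = 987 + 610 = 1597
f(18) = f(17) + f(16) = 1597 + 987 = 2584
f(19) = f(18) + f(17) = 2584 + 1597 = 4181
f(20) = f(19) + f(18) = 4181 + 2584 = 6765
f(21) = f(20) + f(19) = 6765 + 4181 = 10946
f(22) = f(21) + f(20) = 10946 + 6765 = 17711
f(23) = f(22) + f(21) = 17711 + 10946 = 28657
f(24) = f(23) + f(22) = 28657 + 17711 = 46368
f(25) = f(24) + f(23) = 46368 + 28657 = 75025
f(26) = f(25) + f(24) = 75025 + 46368 = 121393
f(27) = f(26) + f(25) = 121393 + 75025 = 196418
f(28) = f(27) + f(26) = 196418 + 121393 = 317811

317811


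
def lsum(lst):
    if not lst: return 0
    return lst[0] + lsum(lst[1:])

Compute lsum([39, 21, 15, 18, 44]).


lsum([39, 21, 15, 18, 44]) = 39 + lsum([21, 15, 18, 44])
lsum([21, 15, 18, 44]) = 21 + lsum([15, 18, 44])
lsum([15, 18, 44]) = 15 + lsum([18, 44])
lsum([18, 44]) = 18 + lsum([44])
lsum([44]) = 44 + lsum([])
lsum([]) = 0  (base case)
Total: 39 + 21 + 15 + 18 + 44 + 0 = 137

137


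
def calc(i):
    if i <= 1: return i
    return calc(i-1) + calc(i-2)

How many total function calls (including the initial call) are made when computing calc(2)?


Let C(n) = total calls for calc(n)
C(0) = 1, C(1) = 1
C(2) = 1 + C(1) + C(0) = 1 + 1 + 1 = 3

3


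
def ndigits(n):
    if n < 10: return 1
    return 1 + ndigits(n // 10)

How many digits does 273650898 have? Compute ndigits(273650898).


ndigits(273650898) = 1 + ndigits(27365089)
ndigits(27365089) = 1 + ndigits(2736508)
ndigits(2736508) = 1 + ndigits(273650)
ndigits(273650) = 1 + ndigits(27365)
ndigits(27365) = 1 + ndigits(2736)
ndigits(2736) = 1 + ndigits(273)
ndigits(273) = 1 + ndigits(27)
ndigits(27) = 1 + ndigits(2)
ndigits(2) = 1  (base case: 2 < 10)
Unwinding: 1 + 1 + 1 + 1 + 1 + 1 + 1 + 1 + 1 = 9

9


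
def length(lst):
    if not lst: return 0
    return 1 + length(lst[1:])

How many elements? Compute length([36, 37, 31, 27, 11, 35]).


length([36, 37, 31, 27, 11, 35]) = 1 + length([37, 31, 27, 11, 35])
length([37, 31, 27, 11, 35]) = 1 + length([31, 27, 11, 35])
length([31, 27, 11, 35]) = 1 + length([27, 11, 35])
length([27, 11, 35]) = 1 + length([11, 35])
length([11, 35]) = 1 + length([35])
length([35]) = 1 + length([])
length([]) = 0  (base case)
Unwinding: 1 + 1 + 1 + 1 + 1 + 1 + 0 = 6

6


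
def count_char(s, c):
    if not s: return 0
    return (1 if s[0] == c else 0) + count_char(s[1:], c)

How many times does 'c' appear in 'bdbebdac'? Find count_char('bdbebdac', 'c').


s[0]='b' != 'c' -> 0
s[0]='d' != 'c' -> 0
s[0]='b' != 'c' -> 0
s[0]='e' != 'c' -> 0
s[0]='b' != 'c' -> 0
s[0]='d' != 'c' -> 0
s[0]='a' != 'c' -> 0
s[0]='c' == 'c' -> 1
Sum: 0 + 0 + 0 + 0 + 0 + 0 + 0 + 1 = 1

1


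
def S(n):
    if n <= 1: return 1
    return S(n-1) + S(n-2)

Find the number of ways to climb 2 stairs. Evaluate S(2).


Building up from base cases:
S(0) = 1
S(1) = 1
S(2) = S(1) + S(0) = 1 + 1 = 2

2


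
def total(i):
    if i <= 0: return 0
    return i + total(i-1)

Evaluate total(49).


total(49)
= 49 + 48 + 47 + 46 + 45 + 44 + 43 + 42 + 41 + 40 + 39 + 38 + 37 + 36 + 35 + 34 + 33 + 32 + 31 + 30 + 29 + 28 + 27 + 26 + 25 + 24 + 23 + 22 + 21 + 20 + 19 + 18 + 17 + 16 + 15 + 14 + 13 + 12 + 11 + 10 + 9 + 8 + 7 + 6 + 5 + 4 + 3 + 2 + 1 + total(0)
= 49 + 48 + 47 + 46 + 45 + 44 + 43 + 42 + 41 + 40 + 39 + 38 + 37 + 36 + 35 + 34 + 33 + 32 + 31 + 30 + 29 + 28 + 27 + 26 + 25 + 24 + 23 + 22 + 21 + 20 + 19 + 18 + 17 + 16 + 15 + 14 + 13 + 12 + 11 + 10 + 9 + 8 + 7 + 6 + 5 + 4 + 3 + 2 + 1 + 0
= 1225

1225


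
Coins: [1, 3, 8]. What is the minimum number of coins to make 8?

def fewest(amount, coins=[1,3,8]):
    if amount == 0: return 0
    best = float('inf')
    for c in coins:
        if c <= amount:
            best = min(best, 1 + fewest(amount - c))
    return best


Building up with DP:
fewest(0) = 0
fewest(1) = min(1+fewest(0)=1+0=1) = 1
fewest(2) = min(1+fewest(1)=1+1=2) = 2
fewest(3) = min(1+fewest(2)=1+2=3, 1+fewest(0)=1+0=1) = 1
fewest(4) = min(1+fewest(3)=1+1=2, 1+fewest(1)=1+1=2) = 2
fewest(5) = min(1+fewest(4)=1+2=3, 1+fewest(2)=1+2=3) = 3
fewest(6) = min(1+fewest(5)=1+3=4, 1+fewest(3)=1+1=2) = 2
fewest(7) = min(1+fewest(6)=1+2=3, 1+fewest(4)=1+2=3) = 3
fewest(8) = min(1+fewest(7)=1+3=4, 1+fewest(5)=1+3=4, 1+fewest(0)=1+0=1) = 1

1


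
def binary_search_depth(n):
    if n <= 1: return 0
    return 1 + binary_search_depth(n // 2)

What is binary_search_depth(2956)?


2956 / 2 = 1478
1478 / 2 = 739
739 / 2 = 369
369 / 2 = 184
184 / 2 = 92
92 / 2 = 46
46 / 2 = 23
23 / 2 = 11
11 / 2 = 5
5 / 2 = 2
2 / 2 = 1
Reached 1 after 11 halvings

11


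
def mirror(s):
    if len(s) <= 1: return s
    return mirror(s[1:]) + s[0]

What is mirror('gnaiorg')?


mirror('gnaiorg') = mirror('naiorg') + 'g'
mirror('naiorg') = mirror('aiorg') + 'n'
mirror('aiorg') = mirror('iorg') + 'a'
mirror('iorg') = mirror('org') + 'i'
mirror('org') = mirror('rg') + 'o'
mirror('rg') = mirror('g') + 'r'
mirror('g') = 'g'  (base case)
Concatenating: 'g' + 'r' + 'o' + 'i' + 'a' + 'n' + 'g' = 'groiang'

groiang


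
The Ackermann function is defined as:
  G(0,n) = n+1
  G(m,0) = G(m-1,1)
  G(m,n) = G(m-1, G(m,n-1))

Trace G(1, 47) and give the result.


G(1, 47) = G(0, G(1, 46))
  G(1, 46) = G(0, G(1, 45))
    G(1, 45) = G(0, G(1, 44))
      G(1, 44) = G(0, G(1, 43))
        G(1, 43) = G(0, G(1, 42))
          G(1, 42) = G(0, G(1, 41))
          G(1, 41) = G(0, G(1, 40))
          G(1, 40) = G(0, G(1, 39))
          G(1, 39) = G(0, G(1, 38))
          G(1, 38) = G(0, G(1, 37))
          G(1, 37) = G(0, G(1, 36))
          G(1, 36) = G(0, G(1, 35))
          G(1, 35) = G(0, G(1, 34))
          G(1, 34) = G(0, G(1, 33))
          G(1, 33) = G(0, G(1, 32))
          G(1, 32) = G(0, G(1, 31))
          G(1, 31) = G(0, G(1, 30))
          G(1, 30) = G(0, G(1, 29))
          G(1, 29) = G(0, G(1, 28))
          G(1, 28) = G(0, G(1, 27))
          G(1, 27) = G(0, G(1, 26))
          G(1, 26) = G(0, G(1, 25))
          G(1, 25) = G(0, G(1, 24))
          G(1, 24) = G(0, G(1, 23))
          G(1, 23) = G(0, G(1, 22))
... (trace truncated)
Result: G(1, 47) = 49

49


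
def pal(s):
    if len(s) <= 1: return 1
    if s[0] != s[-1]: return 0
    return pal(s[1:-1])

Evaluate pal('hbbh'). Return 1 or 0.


pal('hbbh'): s[0]='h' == s[-1]='h' -> check pal('bb')
pal('bb'): s[0]='b' == s[-1]='b' -> check pal('')
pal(''): len <= 1 -> return 1  (base case)
Result: 1 (palindrome)

1
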